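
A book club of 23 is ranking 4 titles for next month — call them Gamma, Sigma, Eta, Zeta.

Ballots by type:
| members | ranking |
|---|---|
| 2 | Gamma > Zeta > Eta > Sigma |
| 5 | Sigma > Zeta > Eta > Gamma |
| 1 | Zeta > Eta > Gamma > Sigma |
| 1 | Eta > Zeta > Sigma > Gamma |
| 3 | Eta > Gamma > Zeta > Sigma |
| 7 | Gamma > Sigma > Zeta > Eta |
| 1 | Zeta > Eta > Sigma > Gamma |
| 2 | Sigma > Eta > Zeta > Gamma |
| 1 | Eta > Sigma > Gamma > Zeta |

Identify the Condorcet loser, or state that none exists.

Pairwise majorities:
Gamma vs Sigma: 2+1+3+7 = 13 for Gamma, 10 for Sigma — Gamma by 13–10.
Gamma vs Eta: Eta, 14–9.
Gamma vs Zeta: Gamma preferred on 2+3+7+1 = 13 ballots; Gamma wins 13–10.
Sigma–Eta: Sigma 14–9.
Sigma vs Zeta: Sigma, 15–8.
Eta vs Zeta: Zeta, 16–7.
No book is winless: Gamma beats Sigma; Sigma beats Eta; Eta beats Gamma; Zeta beats Eta. There is no Condorcet loser.

none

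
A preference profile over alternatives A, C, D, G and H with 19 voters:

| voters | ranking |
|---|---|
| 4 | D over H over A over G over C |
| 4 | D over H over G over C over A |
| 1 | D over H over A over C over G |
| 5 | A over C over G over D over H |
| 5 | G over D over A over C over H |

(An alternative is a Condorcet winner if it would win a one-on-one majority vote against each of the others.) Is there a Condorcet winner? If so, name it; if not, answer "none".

none

Pairwise majorities:
A vs C: 4+1+5+5 = 15 for A, 4 for C — A by 15–4.
A vs D: D, 14–5.
A vs G: A is ranked higher on 4+1+5 = 10 ballots, G on 9. A wins 10–9.
A–H: A 10–9.
C vs D: D, 14–5.
C vs G: 1+5 = 6 for C, 13 for G — G by 13–6.
C vs H: C wins 10–9.
D vs G: D is ranked higher on 4+4+1 = 9 ballots, G on 10. G wins 10–9.
D vs H: D, 19–0.
G vs H: G is ranked higher on 5+5 = 10 ballots, H on 9. G wins 10–9.
No alternative is unbeaten: A loses to D; C loses to A; D loses to G; G loses to A; H loses to A. In particular A > G > D > A is a majority cycle — no Condorcet winner exists.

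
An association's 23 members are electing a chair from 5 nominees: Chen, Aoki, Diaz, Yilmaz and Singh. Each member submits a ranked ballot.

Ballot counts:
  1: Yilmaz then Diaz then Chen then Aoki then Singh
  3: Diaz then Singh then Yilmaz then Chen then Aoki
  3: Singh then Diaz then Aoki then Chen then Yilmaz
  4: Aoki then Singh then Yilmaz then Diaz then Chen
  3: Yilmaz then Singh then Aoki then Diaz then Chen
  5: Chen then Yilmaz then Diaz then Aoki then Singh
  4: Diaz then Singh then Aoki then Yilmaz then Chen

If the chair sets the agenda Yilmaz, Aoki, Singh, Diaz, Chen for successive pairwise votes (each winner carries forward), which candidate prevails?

Diaz

Round 1: Yilmaz vs Aoki — 12–11, Yilmaz advances.
Round 2: Yilmaz vs Singh — 9–14, Singh advances.
Round 3: Singh vs Diaz — 10–13, Diaz advances.
Round 4: Diaz vs Chen — 18–5, Diaz advances.
Diaz survives the agenda.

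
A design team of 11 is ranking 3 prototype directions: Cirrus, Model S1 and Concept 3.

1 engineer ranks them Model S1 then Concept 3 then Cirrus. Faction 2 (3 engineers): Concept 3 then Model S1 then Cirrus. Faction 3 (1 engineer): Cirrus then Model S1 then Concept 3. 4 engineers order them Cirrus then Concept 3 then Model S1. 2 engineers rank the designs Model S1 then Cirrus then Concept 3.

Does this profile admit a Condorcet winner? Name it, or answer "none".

none

Head-to-head results (11 engineers):
Cirrus–Model S1: Model S1 6–5.
Cirrus–Concept 3: Cirrus 7–4.
Model S1 vs Concept 3: Concept 3, 7–4.
Every design loses at least once (Cirrus loses to Model S1; Model S1 loses to Concept 3; Concept 3 loses to Cirrus). The majority relation contains the cycle Cirrus beats Concept 3 beats Model S1 beats Cirrus, so there is no Condorcet winner.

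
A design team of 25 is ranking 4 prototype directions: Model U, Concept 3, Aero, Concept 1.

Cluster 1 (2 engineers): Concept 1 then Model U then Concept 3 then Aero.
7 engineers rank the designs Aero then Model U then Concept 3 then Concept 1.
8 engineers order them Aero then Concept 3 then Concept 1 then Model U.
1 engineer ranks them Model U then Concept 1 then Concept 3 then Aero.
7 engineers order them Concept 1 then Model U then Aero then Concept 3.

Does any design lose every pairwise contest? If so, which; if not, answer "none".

Head-to-head results (25 engineers):
Model U–Concept 3: Model U 17–8.
Model U vs Aero: 2+1+7 = 10 for Model U, 15 for Aero — Aero by 15–10.
Model U vs Concept 1: 8 to 17, Concept 1.
Concept 3 vs Aero: 2+1 = 3 for Concept 3, 22 for Aero — Aero by 22–3.
Concept 3 vs Concept 1: Concept 3 wins 15–10.
Aero vs Concept 1: 7+8 = 15 for Aero, 10 for Concept 1 — Aero by 15–10.
Every design wins at least one matchup (Model U beats Concept 3; Concept 3 beats Concept 1; Aero beats Model U; Concept 1 beats Model U), so there is no Condorcet loser.

none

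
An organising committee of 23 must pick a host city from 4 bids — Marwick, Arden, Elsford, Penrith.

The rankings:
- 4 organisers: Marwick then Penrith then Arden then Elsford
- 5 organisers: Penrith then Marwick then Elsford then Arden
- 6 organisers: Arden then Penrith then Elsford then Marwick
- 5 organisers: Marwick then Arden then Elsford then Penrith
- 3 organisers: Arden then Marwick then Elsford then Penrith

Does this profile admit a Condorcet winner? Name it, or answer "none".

Marwick

Head-to-head results (23 organisers):
Marwick vs Arden: Marwick, 14–9.
Marwick vs Elsford: Marwick wins 17–6.
Marwick vs Penrith: Marwick, 12–11.
Arden vs Elsford: Arden preferred on 4+6+5+3 = 18 ballots; Arden wins 18–5.
Arden vs Penrith: Arden, 14–9.
Elsford vs Penrith: 5+3 = 8 for Elsford, 15 for Penrith — Penrith by 15–8.
Marwick wins every pairwise contest, so Marwick is the Condorcet winner.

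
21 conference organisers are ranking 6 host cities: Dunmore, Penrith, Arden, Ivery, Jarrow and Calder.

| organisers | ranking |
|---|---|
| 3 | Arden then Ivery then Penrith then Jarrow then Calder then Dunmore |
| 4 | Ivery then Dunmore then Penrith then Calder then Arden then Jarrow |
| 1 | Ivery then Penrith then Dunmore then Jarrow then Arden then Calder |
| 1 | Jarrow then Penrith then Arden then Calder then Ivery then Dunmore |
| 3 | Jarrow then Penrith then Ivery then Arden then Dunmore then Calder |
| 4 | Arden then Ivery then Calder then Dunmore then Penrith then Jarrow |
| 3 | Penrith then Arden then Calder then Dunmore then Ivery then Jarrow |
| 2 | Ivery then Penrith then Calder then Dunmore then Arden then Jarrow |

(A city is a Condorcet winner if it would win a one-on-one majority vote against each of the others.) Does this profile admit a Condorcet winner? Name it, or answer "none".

none

Pairwise majorities:
Dunmore vs Penrith: Dunmore preferred on 4+4 = 8 ballots; Penrith wins 13–8.
Dunmore vs Arden: 4+1+2 = 7 for Dunmore, 14 for Arden — Arden by 14–7.
Dunmore vs Ivery: Dunmore preferred on 3 ballots; Ivery wins 18–3.
Dunmore vs Jarrow: 4+1+4+3+2 = 14 for Dunmore, 7 for Jarrow — Dunmore by 14–7.
Dunmore vs Calder: 8 to 13, Calder.
Penrith vs Arden: Penrith is ranked higher on 4+1+1+3+3+2 = 14 ballots, Arden on 7. Penrith wins 14–7.
Penrith vs Ivery: 7 to 14, Ivery.
Penrith vs Jarrow: Penrith is ranked higher on 3+4+1+4+3+2 = 17 ballots, Jarrow on 4. Penrith wins 17–4.
Penrith vs Calder: Penrith is ranked higher on 17 ballots, Calder on 4. Penrith wins 17–4.
Arden vs Ivery: Arden is ranked higher on 3+1+4+3 = 11 ballots, Ivery on 10. Arden wins 11–10.
Arden vs Jarrow: Arden is ranked higher on 3+4+4+3+2 = 16 ballots, Jarrow on 5. Arden wins 16–5.
Arden vs Calder: Arden preferred on 3+1+1+3+4+3 = 15 ballots; Arden wins 15–6.
Ivery vs Jarrow: 17 to 4, Ivery.
Ivery vs Calder: Ivery preferred on 3+4+1+3+4+2 = 17 ballots; Ivery wins 17–4.
Jarrow vs Calder: 8 to 13, Calder.
No city is unbeaten: Dunmore loses to Penrith; Penrith loses to Ivery; Arden loses to Penrith; Ivery loses to Arden; Jarrow loses to Dunmore; Calder loses to Penrith. In particular Penrith → Arden → Ivery → Penrith is a majority cycle — no Condorcet winner exists.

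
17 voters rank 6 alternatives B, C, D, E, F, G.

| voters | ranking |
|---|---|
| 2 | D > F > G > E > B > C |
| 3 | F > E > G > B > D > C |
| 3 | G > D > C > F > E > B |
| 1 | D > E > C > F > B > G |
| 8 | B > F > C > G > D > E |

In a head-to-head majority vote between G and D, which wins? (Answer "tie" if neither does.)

G

Ballots ranking G above D: 3 + 3 + 8 = 14.
Ballots ranking D above G: 17 − 14 = 3.
G wins the head-to-head 14–3.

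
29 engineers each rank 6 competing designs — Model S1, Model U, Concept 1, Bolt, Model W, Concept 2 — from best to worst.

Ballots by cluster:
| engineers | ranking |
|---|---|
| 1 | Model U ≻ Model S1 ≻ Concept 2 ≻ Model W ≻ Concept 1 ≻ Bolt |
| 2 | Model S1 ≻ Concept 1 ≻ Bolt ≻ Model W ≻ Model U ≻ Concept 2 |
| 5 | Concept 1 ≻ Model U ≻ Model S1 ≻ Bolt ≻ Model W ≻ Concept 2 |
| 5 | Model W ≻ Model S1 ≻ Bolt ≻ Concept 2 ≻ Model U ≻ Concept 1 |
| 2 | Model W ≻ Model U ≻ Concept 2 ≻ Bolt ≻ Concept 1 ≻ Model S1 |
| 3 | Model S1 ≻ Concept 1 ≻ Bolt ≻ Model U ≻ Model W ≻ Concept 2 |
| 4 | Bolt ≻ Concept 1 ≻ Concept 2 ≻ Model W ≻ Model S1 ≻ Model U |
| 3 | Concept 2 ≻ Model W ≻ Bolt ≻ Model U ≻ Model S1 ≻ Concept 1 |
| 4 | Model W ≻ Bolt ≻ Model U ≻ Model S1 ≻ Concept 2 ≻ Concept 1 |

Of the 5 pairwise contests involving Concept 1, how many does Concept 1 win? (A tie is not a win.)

Concept 1 against each rival (29 engineers):
Concept 1 vs Model S1: 11 to 18, Model S1.
Concept 1 vs Model U: Model U wins 15–14.
Concept 1 vs Bolt: Bolt wins 18–11.
Concept 1–Model W: Model W 15–14.
Concept 1 vs Concept 2: Concept 1 preferred on 2+5+3+4 = 14 ballots; Concept 2 wins 15–14.
Concept 1 beats no one; loses to Model S1, Model U, Bolt, Model W, Concept 2 — 0 pairwise wins.

0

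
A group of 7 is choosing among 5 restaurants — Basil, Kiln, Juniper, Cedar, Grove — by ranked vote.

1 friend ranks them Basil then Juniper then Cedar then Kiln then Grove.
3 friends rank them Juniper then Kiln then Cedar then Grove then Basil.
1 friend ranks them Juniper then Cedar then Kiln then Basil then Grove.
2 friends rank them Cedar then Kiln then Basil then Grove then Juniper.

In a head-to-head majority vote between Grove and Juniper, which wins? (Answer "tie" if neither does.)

Ballots ranking Grove above Juniper: 2.
Ballots ranking Juniper above Grove: 7 − 2 = 5.
Juniper wins the head-to-head 5–2.

Juniper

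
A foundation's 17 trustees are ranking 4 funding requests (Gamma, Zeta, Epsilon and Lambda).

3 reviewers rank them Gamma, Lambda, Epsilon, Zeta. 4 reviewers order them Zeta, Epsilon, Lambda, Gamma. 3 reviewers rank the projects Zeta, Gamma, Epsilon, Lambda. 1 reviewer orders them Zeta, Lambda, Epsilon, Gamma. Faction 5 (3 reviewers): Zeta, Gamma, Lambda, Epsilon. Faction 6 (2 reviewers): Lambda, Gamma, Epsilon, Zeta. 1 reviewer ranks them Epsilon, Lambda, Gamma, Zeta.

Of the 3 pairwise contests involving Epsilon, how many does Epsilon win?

Epsilon against each rival (17 reviewers):
Epsilon–Gamma: Gamma 11–6.
Epsilon–Zeta: Zeta 11–6.
Epsilon vs Lambda: Lambda, 9–8.
Epsilon beats no one; loses to Gamma, Zeta, Lambda — 0 pairwise wins.

0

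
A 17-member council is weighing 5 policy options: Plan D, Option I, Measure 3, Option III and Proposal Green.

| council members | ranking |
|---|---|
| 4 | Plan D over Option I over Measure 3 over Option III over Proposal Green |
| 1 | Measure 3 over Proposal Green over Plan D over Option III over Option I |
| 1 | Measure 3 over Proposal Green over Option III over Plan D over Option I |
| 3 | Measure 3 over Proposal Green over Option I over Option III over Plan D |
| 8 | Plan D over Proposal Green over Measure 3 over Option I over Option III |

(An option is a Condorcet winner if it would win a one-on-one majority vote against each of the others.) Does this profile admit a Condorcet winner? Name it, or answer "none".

Pairwise majorities:
Plan D vs Option I: Plan D wins 14–3.
Plan D vs Measure 3: Plan D is ranked higher on 4+8 = 12 ballots, Measure 3 on 5. Plan D wins 12–5.
Plan D vs Option III: Plan D, 13–4.
Plan D vs Proposal Green: Plan D, 12–5.
Option I vs Measure 3: Measure 3, 13–4.
Option I vs Option III: Option I, 15–2.
Option I vs Proposal Green: 4 for Option I, 13 for Proposal Green — Proposal Green by 13–4.
Measure 3 vs Option III: 17 to 0, Measure 3.
Measure 3 vs Proposal Green: Measure 3 preferred on 4+1+1+3 = 9 ballots; Measure 3 wins 9–8.
Option III vs Proposal Green: 4 for Option III, 13 for Proposal Green — Proposal Green by 13–4.
Plan D beats each of Option I, Measure 3, Option III, Proposal Green — Plan D is the Condorcet winner.

Plan D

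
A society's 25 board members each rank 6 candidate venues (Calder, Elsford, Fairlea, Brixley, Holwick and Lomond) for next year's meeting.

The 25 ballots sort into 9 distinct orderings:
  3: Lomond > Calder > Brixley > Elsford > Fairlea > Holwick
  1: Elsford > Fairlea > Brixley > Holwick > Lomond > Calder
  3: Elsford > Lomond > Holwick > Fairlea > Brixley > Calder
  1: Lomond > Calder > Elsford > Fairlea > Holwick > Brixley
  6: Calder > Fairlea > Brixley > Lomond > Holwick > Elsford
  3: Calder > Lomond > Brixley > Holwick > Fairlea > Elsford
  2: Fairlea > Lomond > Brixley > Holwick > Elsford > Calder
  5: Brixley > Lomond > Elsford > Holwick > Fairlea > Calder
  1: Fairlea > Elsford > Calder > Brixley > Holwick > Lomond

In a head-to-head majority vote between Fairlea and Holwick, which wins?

Ballots ranking Fairlea above Holwick: 3 + 1 + 1 + 6 + 2 + 1 = 14.
Ballots ranking Holwick above Fairlea: 25 − 14 = 11.
Fairlea wins the head-to-head 14–11.

Fairlea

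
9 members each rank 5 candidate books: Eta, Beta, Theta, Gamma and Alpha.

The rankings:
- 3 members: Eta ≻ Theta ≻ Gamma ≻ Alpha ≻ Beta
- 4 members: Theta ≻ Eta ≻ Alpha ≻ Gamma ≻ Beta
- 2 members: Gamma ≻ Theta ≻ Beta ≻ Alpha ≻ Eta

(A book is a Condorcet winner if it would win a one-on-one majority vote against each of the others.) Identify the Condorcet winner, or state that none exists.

Theta

Head-to-head results (9 members):
Eta–Beta: Eta 7–2.
Eta vs Theta: Theta, 6–3.
Eta–Gamma: Eta 7–2.
Eta vs Alpha: Eta, 7–2.
Beta–Theta: Theta 9–0.
Beta–Gamma: Gamma 9–0.
Beta vs Alpha: Alpha wins 7–2.
Theta vs Gamma: Theta wins 7–2.
Theta vs Alpha: Theta, 9–0.
Gamma vs Alpha: Gamma wins 5–4.
Theta beats each of Eta, Beta, Gamma, Alpha — Theta is the Condorcet winner.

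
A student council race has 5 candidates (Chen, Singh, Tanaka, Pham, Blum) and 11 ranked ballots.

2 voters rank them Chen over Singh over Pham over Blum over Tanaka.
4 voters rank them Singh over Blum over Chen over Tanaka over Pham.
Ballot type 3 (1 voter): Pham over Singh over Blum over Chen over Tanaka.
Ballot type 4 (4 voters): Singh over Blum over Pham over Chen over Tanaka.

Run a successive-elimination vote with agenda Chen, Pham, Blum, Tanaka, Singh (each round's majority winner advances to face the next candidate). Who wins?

Round 1: Chen vs Pham — 6–5, Chen advances.
Round 2: Chen vs Blum — 2–9, Blum advances.
Round 3: Blum vs Tanaka — 11–0, Blum advances.
Round 4: Blum vs Singh — 0–11, Singh advances.
Singh survives the agenda.

Singh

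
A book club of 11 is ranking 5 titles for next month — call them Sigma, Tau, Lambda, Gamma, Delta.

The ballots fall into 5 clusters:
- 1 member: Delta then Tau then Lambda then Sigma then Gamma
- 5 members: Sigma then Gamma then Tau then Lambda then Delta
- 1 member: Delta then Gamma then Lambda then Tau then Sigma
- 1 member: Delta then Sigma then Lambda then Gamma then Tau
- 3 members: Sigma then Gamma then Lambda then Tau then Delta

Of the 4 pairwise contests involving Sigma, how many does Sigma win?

4

Sigma against each rival (11 members):
Sigma vs Tau: Sigma, 9–2.
Sigma vs Lambda: Sigma is ranked higher on 5+1+3 = 9 ballots, Lambda on 2. Sigma wins 9–2.
Sigma vs Gamma: 10 to 1, Sigma.
Sigma vs Delta: Sigma wins 8–3.
Sigma beats Tau, Lambda, Gamma, Delta — 4 pairwise wins.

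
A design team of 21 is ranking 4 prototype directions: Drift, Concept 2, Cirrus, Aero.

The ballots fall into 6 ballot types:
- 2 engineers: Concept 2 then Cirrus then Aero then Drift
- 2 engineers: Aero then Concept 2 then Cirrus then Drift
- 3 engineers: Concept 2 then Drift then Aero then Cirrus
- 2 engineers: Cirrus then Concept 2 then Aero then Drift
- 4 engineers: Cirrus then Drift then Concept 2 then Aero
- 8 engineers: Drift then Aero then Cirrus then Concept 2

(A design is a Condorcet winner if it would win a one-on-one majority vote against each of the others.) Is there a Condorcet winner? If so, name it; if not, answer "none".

Drift

Head-to-head results (21 engineers):
Drift vs Concept 2: Drift, 12–9.
Drift–Cirrus: Drift 11–10.
Drift vs Aero: Drift wins 15–6.
Concept 2 vs Cirrus: Concept 2 is ranked higher on 2+2+3 = 7 ballots, Cirrus on 14. Cirrus wins 14–7.
Concept 2 vs Aero: Concept 2 preferred on 2+3+2+4 = 11 ballots; Concept 2 wins 11–10.
Cirrus vs Aero: Aero, 13–8.
Drift wins every pairwise contest, so Drift is the Condorcet winner.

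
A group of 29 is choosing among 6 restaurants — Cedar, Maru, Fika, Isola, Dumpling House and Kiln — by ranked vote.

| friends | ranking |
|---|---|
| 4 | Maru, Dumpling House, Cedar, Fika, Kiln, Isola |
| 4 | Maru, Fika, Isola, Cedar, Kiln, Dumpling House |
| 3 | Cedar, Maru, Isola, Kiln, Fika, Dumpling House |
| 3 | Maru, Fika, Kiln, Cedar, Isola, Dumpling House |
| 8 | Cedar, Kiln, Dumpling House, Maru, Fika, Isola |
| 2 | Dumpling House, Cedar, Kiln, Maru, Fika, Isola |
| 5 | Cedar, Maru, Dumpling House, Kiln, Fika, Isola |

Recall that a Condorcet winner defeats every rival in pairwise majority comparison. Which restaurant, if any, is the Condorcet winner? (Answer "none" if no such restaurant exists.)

Cedar

Pairwise majorities:
Cedar vs Maru: 3+8+2+5 = 18 for Cedar, 11 for Maru — Cedar by 18–11.
Cedar vs Fika: Cedar is ranked higher on 4+3+8+2+5 = 22 ballots, Fika on 7. Cedar wins 22–7.
Cedar vs Isola: 4+3+3+8+2+5 = 25 for Cedar, 4 for Isola — Cedar by 25–4.
Cedar vs Dumpling House: 4+3+3+8+5 = 23 for Cedar, 6 for Dumpling House — Cedar by 23–6.
Cedar vs Kiln: 4+4+3+8+2+5 = 26 for Cedar, 3 for Kiln — Cedar by 26–3.
Maru vs Fika: 29 to 0, Maru.
Maru vs Isola: 29 to 0, Maru.
Maru vs Dumpling House: 4+4+3+3+5 = 19 for Maru, 10 for Dumpling House — Maru by 19–10.
Maru vs Kiln: Maru is ranked higher on 4+4+3+3+5 = 19 ballots, Kiln on 10. Maru wins 19–10.
Fika vs Isola: Fika preferred on 4+4+3+8+2+5 = 26 ballots; Fika wins 26–3.
Fika vs Dumpling House: Fika is ranked higher on 4+3+3 = 10 ballots, Dumpling House on 19. Dumpling House wins 19–10.
Fika vs Kiln: 11 to 18, Kiln.
Isola vs Dumpling House: 10 to 19, Dumpling House.
Isola vs Kiln: Isola is ranked higher on 4+3 = 7 ballots, Kiln on 22. Kiln wins 22–7.
Dumpling House vs Kiln: Dumpling House is ranked higher on 4+2+5 = 11 ballots, Kiln on 18. Kiln wins 18–11.
Cedar wins every pairwise contest, so Cedar is the Condorcet winner.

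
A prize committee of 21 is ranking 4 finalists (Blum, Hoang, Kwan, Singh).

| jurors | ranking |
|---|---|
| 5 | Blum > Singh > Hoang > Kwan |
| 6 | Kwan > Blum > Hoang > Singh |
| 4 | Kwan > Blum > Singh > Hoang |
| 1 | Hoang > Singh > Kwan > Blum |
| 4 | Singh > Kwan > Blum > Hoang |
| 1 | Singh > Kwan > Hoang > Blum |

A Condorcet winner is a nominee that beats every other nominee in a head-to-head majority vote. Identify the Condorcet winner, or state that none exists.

Head-to-head results (21 jurors):
Blum–Hoang: Blum 19–2.
Blum vs Kwan: Kwan, 16–5.
Blum–Singh: Blum 15–6.
Hoang vs Kwan: Kwan wins 15–6.
Hoang vs Singh: Singh, 14–7.
Kwan–Singh: Singh 11–10.
Each nominee drops at least one matchup (Blum loses to Kwan; Hoang loses to Blum; Kwan loses to Singh; Singh loses to Blum); the cycle Blum > Singh > Kwan > Blum rules out a Condorcet winner.

none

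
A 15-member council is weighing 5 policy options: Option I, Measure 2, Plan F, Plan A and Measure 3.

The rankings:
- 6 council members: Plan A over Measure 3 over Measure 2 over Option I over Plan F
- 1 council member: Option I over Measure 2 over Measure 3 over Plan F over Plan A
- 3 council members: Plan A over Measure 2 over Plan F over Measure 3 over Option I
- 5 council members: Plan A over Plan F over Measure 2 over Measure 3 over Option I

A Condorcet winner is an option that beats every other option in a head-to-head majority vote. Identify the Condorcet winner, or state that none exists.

Plan A

Head-to-head results (15 council members):
Option I vs Measure 2: Measure 2, 14–1.
Option I–Plan F: Plan F 8–7.
Option I vs Plan A: Option I is ranked higher on 1 ballot, Plan A on 14. Plan A wins 14–1.
Option I vs Measure 3: Measure 3, 14–1.
Measure 2 vs Plan F: 10 to 5, Measure 2.
Measure 2 vs Plan A: Measure 2 preferred on 1 ballot; Plan A wins 14–1.
Measure 2 vs Measure 3: 1+3+5 = 9 for Measure 2, 6 for Measure 3 — Measure 2 by 9–6.
Plan F vs Plan A: Plan A, 14–1.
Plan F vs Measure 3: Plan F preferred on 3+5 = 8 ballots; Plan F wins 8–7.
Plan A vs Measure 3: Plan A, 14–1.
Only Plan A has no losses; Plan A is the Condorcet winner.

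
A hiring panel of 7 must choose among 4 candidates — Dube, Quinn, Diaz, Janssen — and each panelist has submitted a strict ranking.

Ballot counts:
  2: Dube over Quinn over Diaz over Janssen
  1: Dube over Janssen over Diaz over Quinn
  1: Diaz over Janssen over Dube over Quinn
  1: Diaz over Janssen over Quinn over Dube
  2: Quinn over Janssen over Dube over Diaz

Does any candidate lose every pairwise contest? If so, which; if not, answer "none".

Head-to-head results (7 committee members):
Dube vs Quinn: 2+1+1 = 4 for Dube, 3 for Quinn — Dube by 4–3.
Dube vs Diaz: Dube is ranked higher on 2+1+2 = 5 ballots, Diaz on 2. Dube wins 5–2.
Dube vs Janssen: Dube is ranked higher on 2+1 = 3 ballots, Janssen on 4. Janssen wins 4–3.
Quinn vs Diaz: Quinn wins 4–3.
Quinn vs Janssen: Quinn is ranked higher on 2+2 = 4 ballots, Janssen on 3. Quinn wins 4–3.
Diaz vs Janssen: Diaz preferred on 2+1+1 = 4 ballots; Diaz wins 4–3.
Each candidate has at least one pairwise win (Dube beats Quinn; Quinn beats Diaz; Diaz beats Janssen; Janssen beats Dube) — no Condorcet loser.

none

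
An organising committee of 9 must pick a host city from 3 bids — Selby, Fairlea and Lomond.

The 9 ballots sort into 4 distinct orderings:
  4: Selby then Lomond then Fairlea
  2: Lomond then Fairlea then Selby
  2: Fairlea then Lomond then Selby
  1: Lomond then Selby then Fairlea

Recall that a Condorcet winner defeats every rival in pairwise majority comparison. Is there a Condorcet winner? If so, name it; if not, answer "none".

Lomond

Check each pair by majority over 9 ballots:
Selby vs Fairlea: Selby, 5–4.
Selby vs Lomond: Selby is ranked higher on 4 ballots, Lomond on 5. Lomond wins 5–4.
Fairlea vs Lomond: 2 to 7, Lomond.
Lomond wins every pairwise contest, so Lomond is the Condorcet winner.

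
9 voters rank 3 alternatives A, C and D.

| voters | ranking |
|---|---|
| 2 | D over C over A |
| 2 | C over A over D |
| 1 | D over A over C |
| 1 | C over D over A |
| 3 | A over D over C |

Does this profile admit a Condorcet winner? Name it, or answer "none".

Pairwise majorities:
A vs C: 1+3 = 4 for A, 5 for C — C by 5–4.
A vs D: 5 to 4, A.
C vs D: C is ranked higher on 2+1 = 3 ballots, D on 6. D wins 6–3.
Every alternative loses at least once (A loses to C; C loses to D; D loses to A). The majority relation contains the cycle A > D > C > A, so there is no Condorcet winner.

none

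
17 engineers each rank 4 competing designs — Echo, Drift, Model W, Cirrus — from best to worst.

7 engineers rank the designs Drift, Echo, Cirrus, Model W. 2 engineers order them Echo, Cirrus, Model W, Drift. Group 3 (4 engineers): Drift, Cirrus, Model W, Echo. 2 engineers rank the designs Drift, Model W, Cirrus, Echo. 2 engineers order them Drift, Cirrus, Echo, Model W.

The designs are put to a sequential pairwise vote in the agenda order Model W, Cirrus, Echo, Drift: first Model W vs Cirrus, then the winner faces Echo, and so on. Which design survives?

Drift

Round 1: Model W vs Cirrus — 2–15, Cirrus advances.
Round 2: Cirrus vs Echo — 8–9, Echo advances.
Round 3: Echo vs Drift — 2–15, Drift advances.
The agenda winner is Drift.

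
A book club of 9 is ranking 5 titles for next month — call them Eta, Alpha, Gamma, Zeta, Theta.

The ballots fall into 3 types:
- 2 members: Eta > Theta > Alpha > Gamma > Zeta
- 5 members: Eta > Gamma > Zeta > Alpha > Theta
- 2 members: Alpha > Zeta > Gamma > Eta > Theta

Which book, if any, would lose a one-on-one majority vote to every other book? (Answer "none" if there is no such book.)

Theta

Head-to-head results (9 members):
Eta vs Alpha: Eta preferred on 2+5 = 7 ballots; Eta wins 7–2.
Eta vs Gamma: 2+5 = 7 for Eta, 2 for Gamma — Eta by 7–2.
Eta vs Zeta: 7 to 2, Eta.
Eta vs Theta: Eta, 9–0.
Alpha vs Gamma: 2+2 = 4 for Alpha, 5 for Gamma — Gamma by 5–4.
Alpha vs Zeta: Alpha preferred on 2+2 = 4 ballots; Zeta wins 5–4.
Alpha vs Theta: Alpha is ranked higher on 5+2 = 7 ballots, Theta on 2. Alpha wins 7–2.
Gamma vs Zeta: 7 to 2, Gamma.
Gamma vs Theta: 5+2 = 7 for Gamma, 2 for Theta — Gamma by 7–2.
Zeta vs Theta: Zeta preferred on 5+2 = 7 ballots; Zeta wins 7–2.
Only Theta has no wins; Theta is the Condorcet loser.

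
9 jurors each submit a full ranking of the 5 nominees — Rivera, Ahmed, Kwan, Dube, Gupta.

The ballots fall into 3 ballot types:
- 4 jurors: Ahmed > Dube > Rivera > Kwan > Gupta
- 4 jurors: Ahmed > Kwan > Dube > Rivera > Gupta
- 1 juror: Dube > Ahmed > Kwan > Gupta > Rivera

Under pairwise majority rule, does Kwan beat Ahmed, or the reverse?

No ballot ranks Kwan above Ahmed: 0.
Ballots ranking Ahmed above Kwan: 9 − 0 = 9.
Ahmed wins the head-to-head 9–0.

Ahmed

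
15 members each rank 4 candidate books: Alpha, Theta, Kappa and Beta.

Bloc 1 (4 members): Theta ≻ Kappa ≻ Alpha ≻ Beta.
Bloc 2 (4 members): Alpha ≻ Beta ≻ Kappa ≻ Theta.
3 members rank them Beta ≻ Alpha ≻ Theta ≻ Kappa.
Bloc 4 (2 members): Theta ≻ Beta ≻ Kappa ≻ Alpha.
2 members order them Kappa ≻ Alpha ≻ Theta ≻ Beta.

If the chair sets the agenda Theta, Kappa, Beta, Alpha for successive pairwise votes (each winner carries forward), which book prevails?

Round 1: Theta vs Kappa — 9–6, Theta advances.
Round 2: Theta vs Beta — 8–7, Theta advances.
Round 3: Theta vs Alpha — 6–9, Alpha advances.
Alpha survives the agenda.

Alpha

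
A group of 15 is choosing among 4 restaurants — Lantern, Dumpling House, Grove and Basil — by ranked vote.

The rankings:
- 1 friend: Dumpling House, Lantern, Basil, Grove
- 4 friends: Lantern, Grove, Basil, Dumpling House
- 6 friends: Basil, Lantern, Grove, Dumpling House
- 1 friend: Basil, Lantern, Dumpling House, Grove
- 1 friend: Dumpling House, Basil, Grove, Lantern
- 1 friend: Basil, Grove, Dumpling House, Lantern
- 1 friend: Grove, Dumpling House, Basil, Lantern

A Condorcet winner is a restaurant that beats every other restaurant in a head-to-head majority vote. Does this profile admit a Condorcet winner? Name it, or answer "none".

Pairwise majorities:
Lantern vs Dumpling House: Lantern is ranked higher on 4+6+1 = 11 ballots, Dumpling House on 4. Lantern wins 11–4.
Lantern vs Grove: 1+4+6+1 = 12 for Lantern, 3 for Grove — Lantern by 12–3.
Lantern vs Basil: 1+4 = 5 for Lantern, 10 for Basil — Basil by 10–5.
Dumpling House vs Grove: Dumpling House preferred on 1+1+1 = 3 ballots; Grove wins 12–3.
Dumpling House vs Basil: 3 to 12, Basil.
Grove vs Basil: 5 to 10, Basil.
Basil defeats every rival head-to-head and is the Condorcet winner.

Basil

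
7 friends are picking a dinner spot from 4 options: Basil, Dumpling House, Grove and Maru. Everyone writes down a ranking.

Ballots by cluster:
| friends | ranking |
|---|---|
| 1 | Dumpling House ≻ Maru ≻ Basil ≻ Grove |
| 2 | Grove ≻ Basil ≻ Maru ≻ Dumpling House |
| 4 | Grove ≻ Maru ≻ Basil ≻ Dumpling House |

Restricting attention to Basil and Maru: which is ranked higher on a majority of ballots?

Ballots ranking Basil above Maru: 2.
Ballots ranking Maru above Basil: 7 − 2 = 5.
Maru wins the head-to-head 5–2.

Maru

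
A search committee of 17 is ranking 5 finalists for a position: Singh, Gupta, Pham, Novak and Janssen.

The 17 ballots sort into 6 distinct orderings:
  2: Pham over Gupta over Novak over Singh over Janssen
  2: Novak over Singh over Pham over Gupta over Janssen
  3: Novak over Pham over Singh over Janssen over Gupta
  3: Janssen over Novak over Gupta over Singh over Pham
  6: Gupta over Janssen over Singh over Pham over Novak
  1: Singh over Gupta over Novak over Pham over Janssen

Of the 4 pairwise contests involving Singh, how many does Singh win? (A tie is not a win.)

1

Singh against each rival (17 committee members):
Singh vs Gupta: Singh is ranked higher on 2+3+1 = 6 ballots, Gupta on 11. Gupta wins 11–6.
Singh vs Pham: Singh, 12–5.
Singh vs Novak: 6+1 = 7 for Singh, 10 for Novak — Novak by 10–7.
Singh vs Janssen: Singh preferred on 2+2+3+1 = 8 ballots; Janssen wins 9–8.
Singh beats Pham; loses to Gupta, Novak, Janssen — 1 pairwise win.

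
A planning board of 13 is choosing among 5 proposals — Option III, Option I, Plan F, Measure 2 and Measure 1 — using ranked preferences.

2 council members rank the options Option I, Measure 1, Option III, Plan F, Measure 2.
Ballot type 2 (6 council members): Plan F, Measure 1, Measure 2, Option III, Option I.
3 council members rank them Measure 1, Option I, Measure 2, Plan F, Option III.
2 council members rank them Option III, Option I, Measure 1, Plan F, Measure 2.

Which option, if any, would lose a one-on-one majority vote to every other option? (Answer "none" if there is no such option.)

none

Pairwise majorities:
Option III vs Option I: 8 to 5, Option III.
Option III vs Plan F: Option III preferred on 2+2 = 4 ballots; Plan F wins 9–4.
Option III–Measure 2: Measure 2 9–4.
Option III vs Measure 1: Measure 1 wins 11–2.
Option I vs Plan F: Option I is ranked higher on 2+3+2 = 7 ballots, Plan F on 6. Option I wins 7–6.
Option I vs Measure 2: Option I wins 7–6.
Option I vs Measure 1: 4 to 9, Measure 1.
Plan F vs Measure 2: Plan F is ranked higher on 2+6+2 = 10 ballots, Measure 2 on 3. Plan F wins 10–3.
Plan F vs Measure 1: Measure 1, 7–6.
Measure 2 vs Measure 1: Measure 1 wins 13–0.
Each option has at least one pairwise win (Option III beats Option I; Option I beats Plan F; Plan F beats Option III; Measure 2 beats Option III; Measure 1 beats Option III) — no Condorcet loser.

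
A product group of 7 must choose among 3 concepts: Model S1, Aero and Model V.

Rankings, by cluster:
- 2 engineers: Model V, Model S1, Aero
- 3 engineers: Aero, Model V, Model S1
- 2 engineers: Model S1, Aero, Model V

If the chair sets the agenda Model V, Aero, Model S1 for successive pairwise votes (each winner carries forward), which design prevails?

Model S1

Round 1: Model V vs Aero — 2–5, Aero advances.
Round 2: Aero vs Model S1 — 3–4, Model S1 advances.
Model S1 survives the agenda.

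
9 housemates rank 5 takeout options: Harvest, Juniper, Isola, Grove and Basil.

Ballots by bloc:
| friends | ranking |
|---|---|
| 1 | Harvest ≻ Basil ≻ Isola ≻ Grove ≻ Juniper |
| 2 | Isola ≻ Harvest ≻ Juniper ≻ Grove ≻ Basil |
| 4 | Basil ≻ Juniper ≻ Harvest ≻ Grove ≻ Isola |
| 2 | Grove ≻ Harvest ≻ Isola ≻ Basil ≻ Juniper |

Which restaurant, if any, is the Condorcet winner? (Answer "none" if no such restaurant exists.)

Head-to-head results (9 friends):
Harvest vs Juniper: Harvest wins 5–4.
Harvest vs Isola: Harvest, 7–2.
Harvest–Grove: Harvest 7–2.
Harvest vs Basil: Harvest, 5–4.
Juniper vs Isola: Isola, 5–4.
Juniper vs Grove: Juniper, 6–3.
Juniper–Basil: Basil 7–2.
Isola vs Grove: Grove wins 6–3.
Isola–Basil: Basil 5–4.
Grove vs Basil: Basil, 5–4.
Only Harvest has no losses; Harvest is the Condorcet winner.

Harvest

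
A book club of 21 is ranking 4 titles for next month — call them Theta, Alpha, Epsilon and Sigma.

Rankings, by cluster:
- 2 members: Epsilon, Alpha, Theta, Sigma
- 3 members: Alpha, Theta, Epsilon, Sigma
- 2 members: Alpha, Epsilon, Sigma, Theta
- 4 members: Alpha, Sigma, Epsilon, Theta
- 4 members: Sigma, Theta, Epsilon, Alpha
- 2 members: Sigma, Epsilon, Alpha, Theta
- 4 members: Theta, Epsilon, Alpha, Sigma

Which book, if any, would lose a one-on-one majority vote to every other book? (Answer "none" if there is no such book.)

Pairwise majorities:
Theta vs Alpha: Theta preferred on 4+4 = 8 ballots; Alpha wins 13–8.
Theta–Epsilon: Theta 11–10.
Theta vs Sigma: 2+3+4 = 9 for Theta, 12 for Sigma — Sigma by 12–9.
Alpha vs Epsilon: Alpha preferred on 3+2+4 = 9 ballots; Epsilon wins 12–9.
Alpha vs Sigma: Alpha, 15–6.
Epsilon–Sigma: Epsilon 11–10.
Each book has at least one pairwise win (Theta beats Epsilon; Alpha beats Theta; Epsilon beats Alpha; Sigma beats Theta) — no Condorcet loser.

none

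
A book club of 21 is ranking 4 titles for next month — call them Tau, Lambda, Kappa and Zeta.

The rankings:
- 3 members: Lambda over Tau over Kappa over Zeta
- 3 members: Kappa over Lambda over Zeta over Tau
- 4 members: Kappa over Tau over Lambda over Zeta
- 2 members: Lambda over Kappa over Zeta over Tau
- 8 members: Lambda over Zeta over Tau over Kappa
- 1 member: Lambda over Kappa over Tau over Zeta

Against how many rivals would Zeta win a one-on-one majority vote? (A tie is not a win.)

1

Zeta against each rival (21 members):
Zeta vs Tau: 3+2+8 = 13 for Zeta, 8 for Tau — Zeta by 13–8.
Zeta vs Lambda: 0 for Zeta, 21 for Lambda — Lambda by 21–0.
Zeta vs Kappa: Kappa wins 13–8.
Zeta beats Tau; loses to Lambda, Kappa — 1 pairwise win.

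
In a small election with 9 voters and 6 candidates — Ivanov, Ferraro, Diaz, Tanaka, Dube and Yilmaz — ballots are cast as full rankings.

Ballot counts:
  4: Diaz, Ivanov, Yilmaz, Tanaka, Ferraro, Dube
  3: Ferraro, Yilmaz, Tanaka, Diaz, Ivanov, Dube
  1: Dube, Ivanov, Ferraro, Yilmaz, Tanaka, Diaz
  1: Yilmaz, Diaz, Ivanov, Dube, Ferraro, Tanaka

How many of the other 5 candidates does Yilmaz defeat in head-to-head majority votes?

4

Yilmaz against each rival (9 voters):
Yilmaz vs Ivanov: 4 to 5, Ivanov.
Yilmaz vs Ferraro: 5 to 4, Yilmaz.
Yilmaz vs Diaz: Yilmaz wins 5–4.
Yilmaz vs Tanaka: 9 to 0, Yilmaz.
Yilmaz vs Dube: Yilmaz preferred on 4+3+1 = 8 ballots; Yilmaz wins 8–1.
Yilmaz beats Ferraro, Diaz, Tanaka, Dube; loses to Ivanov — 4 pairwise wins.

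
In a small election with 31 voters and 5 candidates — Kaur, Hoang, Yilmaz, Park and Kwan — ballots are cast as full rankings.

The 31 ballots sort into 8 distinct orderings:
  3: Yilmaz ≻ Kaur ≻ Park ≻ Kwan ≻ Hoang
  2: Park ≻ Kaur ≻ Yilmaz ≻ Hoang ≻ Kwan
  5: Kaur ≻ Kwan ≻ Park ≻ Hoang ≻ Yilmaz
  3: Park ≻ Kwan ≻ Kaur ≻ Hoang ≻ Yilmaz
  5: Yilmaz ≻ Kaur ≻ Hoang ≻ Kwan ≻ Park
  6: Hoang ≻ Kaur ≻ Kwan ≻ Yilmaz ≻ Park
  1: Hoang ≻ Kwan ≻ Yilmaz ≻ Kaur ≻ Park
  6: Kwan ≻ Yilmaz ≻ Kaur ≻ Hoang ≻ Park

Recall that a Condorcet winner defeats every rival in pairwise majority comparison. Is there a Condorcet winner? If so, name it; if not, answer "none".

Check each pair by majority over 31 ballots:
Kaur vs Hoang: Kaur, 24–7.
Kaur vs Yilmaz: 16 to 15, Kaur.
Kaur vs Park: Kaur, 26–5.
Kaur vs Kwan: 21 to 10, Kaur.
Hoang vs Yilmaz: Yilmaz wins 16–15.
Hoang vs Park: 5+6+1+6 = 18 for Hoang, 13 for Park — Hoang by 18–13.
Hoang vs Kwan: Kwan, 17–14.
Yilmaz vs Park: Yilmaz preferred on 3+5+6+1+6 = 21 ballots; Yilmaz wins 21–10.
Yilmaz vs Kwan: Yilmaz preferred on 3+2+5 = 10 ballots; Kwan wins 21–10.
Park vs Kwan: 8 to 23, Kwan.
Kaur defeats every rival head-to-head and is the Condorcet winner.

Kaur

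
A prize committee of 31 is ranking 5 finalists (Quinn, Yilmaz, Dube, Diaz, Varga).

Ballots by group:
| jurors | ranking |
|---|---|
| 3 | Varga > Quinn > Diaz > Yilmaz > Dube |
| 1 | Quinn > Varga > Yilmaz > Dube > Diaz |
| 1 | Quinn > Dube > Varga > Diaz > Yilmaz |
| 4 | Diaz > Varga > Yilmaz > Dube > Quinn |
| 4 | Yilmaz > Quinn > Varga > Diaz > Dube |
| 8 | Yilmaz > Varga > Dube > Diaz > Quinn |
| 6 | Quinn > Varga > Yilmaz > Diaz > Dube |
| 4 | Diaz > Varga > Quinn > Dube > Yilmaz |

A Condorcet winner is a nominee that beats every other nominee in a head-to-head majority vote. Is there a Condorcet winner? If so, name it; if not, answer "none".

Varga

Check each pair by majority over 31 ballots:
Quinn vs Yilmaz: Quinn preferred on 3+1+1+6+4 = 15 ballots; Yilmaz wins 16–15.
Quinn vs Dube: 3+1+1+4+6+4 = 19 for Quinn, 12 for Dube — Quinn by 19–12.
Quinn vs Diaz: Quinn is ranked higher on 3+1+1+4+6 = 15 ballots, Diaz on 16. Diaz wins 16–15.
Quinn vs Varga: Quinn preferred on 1+1+4+6 = 12 ballots; Varga wins 19–12.
Yilmaz vs Dube: 3+1+4+4+8+6 = 26 for Yilmaz, 5 for Dube — Yilmaz by 26–5.
Yilmaz vs Diaz: Yilmaz preferred on 1+4+8+6 = 19 ballots; Yilmaz wins 19–12.
Yilmaz vs Varga: Yilmaz is ranked higher on 4+8 = 12 ballots, Varga on 19. Varga wins 19–12.
Dube vs Diaz: Dube is ranked higher on 1+1+8 = 10 ballots, Diaz on 21. Diaz wins 21–10.
Dube vs Varga: Dube is ranked higher on 1 ballot, Varga on 30. Varga wins 30–1.
Diaz vs Varga: Diaz preferred on 4+4 = 8 ballots; Varga wins 23–8.
Varga defeats every rival head-to-head and is the Condorcet winner.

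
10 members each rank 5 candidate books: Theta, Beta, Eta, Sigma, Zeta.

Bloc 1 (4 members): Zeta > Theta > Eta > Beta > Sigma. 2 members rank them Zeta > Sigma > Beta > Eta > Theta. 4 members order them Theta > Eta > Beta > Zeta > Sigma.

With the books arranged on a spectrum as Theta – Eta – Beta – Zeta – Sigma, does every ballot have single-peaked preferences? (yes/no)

Axis positions: Theta=1, Eta=2, Beta=3, Zeta=4, Sigma=5.
Bloc 1: ranking walks positions 4-1-2-3-5; Theta is ranked above Beta even though Beta lies between Theta and the peak Zeta on the axis — preferences dip and rise again. Not single-peaked.
Bloc 2 (peak Zeta at position 4): ranking walks positions 4-5-3-2-1, expanding outward from the peak — single-peaked.
Bloc 3 (peak Theta at position 1): ranking walks positions 1-2-3-4-5, expanding outward from the peak — single-peaked.
Bloc 1 violates single-peakedness, so the profile is not single-peaked on this axis.

no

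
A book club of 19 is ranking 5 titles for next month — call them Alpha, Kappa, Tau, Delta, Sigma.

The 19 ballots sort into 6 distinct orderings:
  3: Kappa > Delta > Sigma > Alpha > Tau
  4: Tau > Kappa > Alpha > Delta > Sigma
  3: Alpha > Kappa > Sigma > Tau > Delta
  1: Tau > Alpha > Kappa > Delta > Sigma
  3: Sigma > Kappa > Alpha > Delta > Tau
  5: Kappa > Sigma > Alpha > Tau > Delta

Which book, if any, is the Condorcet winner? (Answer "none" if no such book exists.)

Check each pair by majority over 19 ballots:
Alpha vs Kappa: Alpha is ranked higher on 3+1 = 4 ballots, Kappa on 15. Kappa wins 15–4.
Alpha vs Tau: Alpha preferred on 3+3+3+5 = 14 ballots; Alpha wins 14–5.
Alpha vs Delta: 4+3+1+3+5 = 16 for Alpha, 3 for Delta — Alpha by 16–3.
Alpha vs Sigma: 4+3+1 = 8 for Alpha, 11 for Sigma — Sigma by 11–8.
Kappa vs Tau: 14 to 5, Kappa.
Kappa vs Delta: 3+4+3+1+3+5 = 19 for Kappa, 0 for Delta — Kappa by 19–0.
Kappa vs Sigma: 3+4+3+1+5 = 16 for Kappa, 3 for Sigma — Kappa by 16–3.
Tau vs Delta: Tau preferred on 4+3+1+5 = 13 ballots; Tau wins 13–6.
Tau vs Sigma: Tau is ranked higher on 4+1 = 5 ballots, Sigma on 14. Sigma wins 14–5.
Delta vs Sigma: 8 to 11, Sigma.
Kappa wins every pairwise contest, so Kappa is the Condorcet winner.

Kappa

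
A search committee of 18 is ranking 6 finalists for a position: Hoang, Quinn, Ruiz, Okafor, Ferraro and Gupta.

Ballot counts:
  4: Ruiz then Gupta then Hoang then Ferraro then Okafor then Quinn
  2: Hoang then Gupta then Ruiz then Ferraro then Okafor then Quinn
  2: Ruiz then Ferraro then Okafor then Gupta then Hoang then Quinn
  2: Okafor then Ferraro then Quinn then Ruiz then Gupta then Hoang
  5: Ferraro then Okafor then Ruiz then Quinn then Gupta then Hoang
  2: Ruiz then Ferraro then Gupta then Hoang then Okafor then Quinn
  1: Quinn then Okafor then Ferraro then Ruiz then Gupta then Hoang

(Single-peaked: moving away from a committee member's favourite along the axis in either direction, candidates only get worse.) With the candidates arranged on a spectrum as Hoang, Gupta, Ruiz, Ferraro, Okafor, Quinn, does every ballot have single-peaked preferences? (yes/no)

Axis positions: Hoang=1, Gupta=2, Ruiz=3, Ferraro=4, Okafor=5, Quinn=6.
Ballot type 1 (peak Ruiz at position 3): ranking walks positions 3-2-1-4-5-6, expanding outward from the peak — single-peaked.
Ballot type 2 (peak Hoang at position 1): ranking walks positions 1-2-3-4-5-6, expanding outward from the peak — single-peaked.
Ballot type 3 (peak Ruiz at position 3): ranking walks positions 3-4-5-2-1-6, expanding outward from the peak — single-peaked.
Ballot type 4 (peak Okafor at position 5): ranking walks positions 5-4-6-3-2-1, expanding outward from the peak — single-peaked.
Ballot type 5 (peak Ferraro at position 4): ranking walks positions 4-5-3-6-2-1, expanding outward from the peak — single-peaked.
Ballot type 6 (peak Ruiz at position 3): ranking walks positions 3-4-2-1-5-6, expanding outward from the peak — single-peaked.
Ballot type 7 (peak Quinn at position 6): ranking walks positions 6-5-4-3-2-1, expanding outward from the peak — single-peaked.
Every ranking is single-peaked on this axis.

yes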